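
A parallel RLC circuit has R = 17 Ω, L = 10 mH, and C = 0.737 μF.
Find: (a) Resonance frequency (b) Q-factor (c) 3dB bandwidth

Step 1 — Resonance: ω₀ = 1/√(LC) = 1/√(0.01·7.37e-07) = 1.165e+04 rad/s.
Step 2 — f₀ = ω₀/(2π) = 1854 Hz.
Step 3 — Parallel Q: Q = R/(ω₀L) = 17/(1.165e+04·0.01) = 0.1459.
Step 4 — Bandwidth: Δω = ω₀/Q = 7.981e+04 rad/s; BW = Δω/(2π) = 1.27e+04 Hz.

(a) f₀ = 1854 Hz  (b) Q = 0.1459  (c) BW = 1.27e+04 Hz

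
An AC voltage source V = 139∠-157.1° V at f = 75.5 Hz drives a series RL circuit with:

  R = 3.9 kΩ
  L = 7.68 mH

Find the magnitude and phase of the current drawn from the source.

Step 1 — Angular frequency: ω = 2π·f = 2π·75.5 = 474.4 rad/s.
Step 2 — Component impedances:
  R: Z = R = 3900 Ω
  L: Z = jωL = j·474.4·0.00768 = 0 + j3.643 Ω
Step 3 — Series combination: Z_total = R + L = 3900 + j3.643 Ω = 3900∠0.1° Ω.
Step 4 — Source phasor: V = 139∠-157.1° V = -128 - j54.09 V.
Step 5 — Ohm's law: I = V / Z_total = (-128 - j54.09) / (3900 + j3.643) = -0.03284 - j0.01384 A.
Step 6 — Convert to polar: |I| = 0.03564 A, ∠I = -157.2°.

I = 0.03564∠-157.2° A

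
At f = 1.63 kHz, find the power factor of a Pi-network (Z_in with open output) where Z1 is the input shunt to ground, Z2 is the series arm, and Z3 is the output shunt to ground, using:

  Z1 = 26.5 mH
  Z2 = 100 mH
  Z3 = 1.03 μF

Step 1 — Angular frequency: ω = 2π·f = 2π·1630 = 1.024e+04 rad/s.
Step 2 — Component impedances:
  Z1: Z = jωL = j·1.024e+04·0.0265 = 0 + j271.4 Ω
  Z2: Z = jωL = j·1.024e+04·0.1 = 0 + j1024 Ω
  Z3: Z = 1/(jωC) = -j/(ω·C) = 0 - j94.8 Ω
Step 3 — With open output, the series arm Z2 and the output shunt Z3 appear in series to ground: Z2 + Z3 = 0 + j929.4 Ω.
Step 4 — Parallel with input shunt Z1: Z_in = Z1 || (Z2 + Z3) = 0 + j210.1 Ω = 210.1∠90.0° Ω.
Step 5 — Power factor: PF = cos(φ) = Re(Z)/|Z| = -0/210.1 = -0.
Step 6 — Type: Im(Z) = 210.1 ⇒ lagging (phase φ = 90.0°).

PF = -0 (lagging, φ = 90.0°)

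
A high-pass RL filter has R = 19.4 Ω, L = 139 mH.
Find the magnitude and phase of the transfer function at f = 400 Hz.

Step 1 — Angular frequency: ω = 2π·400 = 2513 rad/s.
Step 2 — Transfer function: H(jω) = jωL/(R + jωL).
Step 3 — Numerator jωL = j·349.3; denominator R + jωL = 19.4 + j349.3.
Step 4 — H = 0.9969 + j0.05536.
Step 5 — Magnitude: |H| = 0.9985 (-0.0 dB); phase: φ = 3.2°.

|H| = 0.9985 (-0.0 dB), φ = 3.2°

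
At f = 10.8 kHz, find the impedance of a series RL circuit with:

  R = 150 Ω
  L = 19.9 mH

Step 1 — Angular frequency: ω = 2π·f = 2π·1.08e+04 = 6.786e+04 rad/s.
Step 2 — Component impedances:
  R: Z = R = 150 Ω
  L: Z = jωL = j·6.786e+04·0.0199 = 0 + j1350 Ω
Step 3 — Series combination: Z_total = R + L = 150 + j1350 Ω = 1359∠83.7° Ω.

Z = 150 + j1350 Ω = 1359∠83.7° Ω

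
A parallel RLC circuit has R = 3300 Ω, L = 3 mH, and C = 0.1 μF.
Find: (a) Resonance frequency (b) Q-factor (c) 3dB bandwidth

Step 1 — Resonance: ω₀ = 1/√(LC) = 1/√(0.003·1e-07) = 5.774e+04 rad/s.
Step 2 — f₀ = ω₀/(2π) = 9189 Hz.
Step 3 — Parallel Q: Q = R/(ω₀L) = 3300/(5.774e+04·0.003) = 19.05.
Step 4 — Bandwidth: Δω = ω₀/Q = 3030 rad/s; BW = Δω/(2π) = 482.3 Hz.

(a) f₀ = 9189 Hz  (b) Q = 19.05  (c) BW = 482.3 Hz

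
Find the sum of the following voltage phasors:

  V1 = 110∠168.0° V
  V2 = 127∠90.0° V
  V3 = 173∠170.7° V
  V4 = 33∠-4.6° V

Step 1 — Convert each phasor to rectangular form:
  V1 = 110·(cos(168.0°) + j·sin(168.0°)) = -107.6 + j22.87 V
  V2 = 127·(cos(90.0°) + j·sin(90.0°)) = 0 + j127 V
  V3 = 173·(cos(170.7°) + j·sin(170.7°)) = -170.7 + j27.96 V
  V4 = 33·(cos(-4.6°) + j·sin(-4.6°)) = 32.89 - j2.647 V
Step 2 — Sum components: V_total = -245.4 + j175.2 V.
Step 3 — Convert to polar: |V_total| = 301.5 V, ∠V_total = 144.5°.

V_total = 301.5∠144.5° V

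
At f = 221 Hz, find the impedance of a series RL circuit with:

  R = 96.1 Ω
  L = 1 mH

Step 1 — Angular frequency: ω = 2π·f = 2π·221 = 1389 rad/s.
Step 2 — Component impedances:
  R: Z = R = 96.1 Ω
  L: Z = jωL = j·1389·0.001 = 0 + j1.389 Ω
Step 3 — Series combination: Z_total = R + L = 96.1 + j1.389 Ω = 96.11∠0.8° Ω.

Z = 96.1 + j1.389 Ω = 96.11∠0.8° Ω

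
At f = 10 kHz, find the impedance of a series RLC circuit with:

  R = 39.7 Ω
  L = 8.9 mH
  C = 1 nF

Step 1 — Angular frequency: ω = 2π·f = 2π·1e+04 = 6.283e+04 rad/s.
Step 2 — Component impedances:
  R: Z = R = 39.7 Ω
  L: Z = jωL = j·6.283e+04·0.0089 = 0 + j559.2 Ω
  C: Z = 1/(jωC) = -j/(ω·C) = 0 - j1.592e+04 Ω
Step 3 — Series combination: Z_total = R + L + C = 39.7 - j1.536e+04 Ω = 1.536e+04∠-89.9° Ω.

Z = 39.7 - j1.536e+04 Ω = 1.536e+04∠-89.9° Ω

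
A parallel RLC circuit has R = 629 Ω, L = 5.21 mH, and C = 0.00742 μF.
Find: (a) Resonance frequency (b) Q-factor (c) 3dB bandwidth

Step 1 — Resonance: ω₀ = 1/√(LC) = 1/√(0.00521·7.42e-09) = 1.608e+05 rad/s.
Step 2 — f₀ = ω₀/(2π) = 2.56e+04 Hz.
Step 3 — Parallel Q: Q = R/(ω₀L) = 629/(1.608e+05·0.00521) = 0.7506.
Step 4 — Bandwidth: Δω = ω₀/Q = 2.143e+05 rad/s; BW = Δω/(2π) = 3.41e+04 Hz.

(a) f₀ = 2.56e+04 Hz  (b) Q = 0.7506  (c) BW = 3.41e+04 Hz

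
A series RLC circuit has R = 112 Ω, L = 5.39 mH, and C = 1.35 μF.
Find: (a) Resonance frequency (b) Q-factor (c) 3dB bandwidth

Step 1 — Resonance condition Im(Z)=0 gives ω₀ = 1/√(LC).
Step 2 — ω₀ = 1/√(0.00539·1.35e-06) = 1.172e+04 rad/s.
Step 3 — f₀ = ω₀/(2π) = 1866 Hz.
Step 4 — Series Q: Q = ω₀L/R = 1.172e+04·0.00539/112 = 0.5642.
Step 5 — 3dB bandwidth: Δω = ω₀/Q = 2.078e+04 rad/s; BW = Δω/(2π) = 3307 Hz.

(a) f₀ = 1866 Hz  (b) Q = 0.5642  (c) BW = 3307 Hz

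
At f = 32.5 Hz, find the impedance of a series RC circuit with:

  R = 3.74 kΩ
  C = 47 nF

Step 1 — Angular frequency: ω = 2π·f = 2π·32.5 = 204.2 rad/s.
Step 2 — Component impedances:
  R: Z = R = 3740 Ω
  C: Z = 1/(jωC) = -j/(ω·C) = 0 - j1.042e+05 Ω
Step 3 — Series combination: Z_total = R + C = 3740 - j1.042e+05 Ω = 1.043e+05∠-87.9° Ω.

Z = 3740 - j1.042e+05 Ω = 1.043e+05∠-87.9° Ω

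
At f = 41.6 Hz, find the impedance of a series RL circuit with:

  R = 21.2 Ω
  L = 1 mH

Step 1 — Angular frequency: ω = 2π·f = 2π·41.6 = 261.4 rad/s.
Step 2 — Component impedances:
  R: Z = R = 21.2 Ω
  L: Z = jωL = j·261.4·0.001 = 0 + j0.2614 Ω
Step 3 — Series combination: Z_total = R + L = 21.2 + j0.2614 Ω = 21.2∠0.7° Ω.

Z = 21.2 + j0.2614 Ω = 21.2∠0.7° Ω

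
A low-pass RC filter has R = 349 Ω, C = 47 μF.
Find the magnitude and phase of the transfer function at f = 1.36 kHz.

Step 1 — Angular frequency: ω = 2π·1360 = 8545 rad/s.
Step 2 — Transfer function: H(jω) = 1/(1 + jωRC).
Step 3 — Denominator: 1 + jωRC = 1 + j·8545·349·4.7e-05 = 1 + j140.2.
Step 4 — H = 5.09e-05 - j0.007134.
Step 5 — Magnitude: |H| = 0.007134 (-42.9 dB); phase: φ = -89.6°.

|H| = 0.007134 (-42.9 dB), φ = -89.6°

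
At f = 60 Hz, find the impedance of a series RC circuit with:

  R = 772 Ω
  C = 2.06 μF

Step 1 — Angular frequency: ω = 2π·f = 2π·60 = 377 rad/s.
Step 2 — Component impedances:
  R: Z = R = 772 Ω
  C: Z = 1/(jωC) = -j/(ω·C) = 0 - j1288 Ω
Step 3 — Series combination: Z_total = R + C = 772 - j1288 Ω = 1501∠-59.1° Ω.

Z = 772 - j1288 Ω = 1501∠-59.1° Ω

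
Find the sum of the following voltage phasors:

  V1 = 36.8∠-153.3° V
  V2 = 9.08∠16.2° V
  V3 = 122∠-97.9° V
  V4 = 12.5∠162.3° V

Step 1 — Convert each phasor to rectangular form:
  V1 = 36.8·(cos(-153.3°) + j·sin(-153.3°)) = -32.88 - j16.53 V
  V2 = 9.08·(cos(16.2°) + j·sin(16.2°)) = 8.719 + j2.533 V
  V3 = 122·(cos(-97.9°) + j·sin(-97.9°)) = -16.77 - j120.8 V
  V4 = 12.5·(cos(162.3°) + j·sin(162.3°)) = -11.91 + j3.8 V
Step 2 — Sum components: V_total = -52.83 - j131 V.
Step 3 — Convert to polar: |V_total| = 141.3 V, ∠V_total = -112.0°.

V_total = 141.3∠-112.0° V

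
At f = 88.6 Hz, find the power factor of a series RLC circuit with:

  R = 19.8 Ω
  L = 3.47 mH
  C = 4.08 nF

Step 1 — Angular frequency: ω = 2π·f = 2π·88.6 = 556.7 rad/s.
Step 2 — Component impedances:
  R: Z = R = 19.8 Ω
  L: Z = jωL = j·556.7·0.00347 = 0 + j1.932 Ω
  C: Z = 1/(jωC) = -j/(ω·C) = 0 - j4.403e+05 Ω
Step 3 — Series combination: Z_total = R + L + C = 19.8 - j4.403e+05 Ω = 4.403e+05∠-90.0° Ω.
Step 4 — Power factor: PF = cos(φ) = Re(Z)/|Z| = 19.8/4.403e+05 = 4.497e-05.
Step 5 — Type: Im(Z) = -4.403e+05 ⇒ leading (phase φ = -90.0°).

PF = 4.497e-05 (leading, φ = -90.0°)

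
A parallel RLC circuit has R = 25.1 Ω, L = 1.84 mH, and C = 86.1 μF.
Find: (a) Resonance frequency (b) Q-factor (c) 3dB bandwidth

Step 1 — Resonance: ω₀ = 1/√(LC) = 1/√(0.00184·8.61e-05) = 2512 rad/s.
Step 2 — f₀ = ω₀/(2π) = 399.9 Hz.
Step 3 — Parallel Q: Q = R/(ω₀L) = 25.1/(2512·0.00184) = 5.43.
Step 4 — Bandwidth: Δω = ω₀/Q = 462.7 rad/s; BW = Δω/(2π) = 73.64 Hz.

(a) f₀ = 399.9 Hz  (b) Q = 5.43  (c) BW = 73.64 Hz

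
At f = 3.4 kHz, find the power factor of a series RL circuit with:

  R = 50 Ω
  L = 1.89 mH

Step 1 — Angular frequency: ω = 2π·f = 2π·3400 = 2.136e+04 rad/s.
Step 2 — Component impedances:
  R: Z = R = 50 Ω
  L: Z = jωL = j·2.136e+04·0.00189 = 0 + j40.38 Ω
Step 3 — Series combination: Z_total = R + L = 50 + j40.38 Ω = 64.27∠38.9° Ω.
Step 4 — Power factor: PF = cos(φ) = Re(Z)/|Z| = 50/64.27 = 0.778.
Step 5 — Type: Im(Z) = 40.38 ⇒ lagging (phase φ = 38.9°).

PF = 0.778 (lagging, φ = 38.9°)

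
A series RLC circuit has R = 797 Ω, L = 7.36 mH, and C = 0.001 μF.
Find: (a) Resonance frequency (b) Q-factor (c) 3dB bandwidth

Step 1 — Resonance: ω₀ = 1/√(LC) = 1/√(0.00736·1e-09) = 3.686e+05 rad/s.
Step 2 — f₀ = ω₀/(2π) = 5.867e+04 Hz.
Step 3 — Series Q: Q = ω₀L/R = 3.686e+05·0.00736/797 = 3.404.
Step 4 — Bandwidth: Δω = ω₀/Q = 1.083e+05 rad/s; BW = Δω/(2π) = 1.723e+04 Hz.

(a) f₀ = 5.867e+04 Hz  (b) Q = 3.404  (c) BW = 1.723e+04 Hz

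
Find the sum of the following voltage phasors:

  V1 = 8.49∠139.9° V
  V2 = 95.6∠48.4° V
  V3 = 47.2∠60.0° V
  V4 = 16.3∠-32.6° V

Step 1 — Convert each phasor to rectangular form:
  V1 = 8.49·(cos(139.9°) + j·sin(139.9°)) = -6.494 + j5.469 V
  V2 = 95.6·(cos(48.4°) + j·sin(48.4°)) = 63.47 + j71.49 V
  V3 = 47.2·(cos(60.0°) + j·sin(60.0°)) = 23.6 + j40.88 V
  V4 = 16.3·(cos(-32.6°) + j·sin(-32.6°)) = 13.73 - j8.782 V
Step 2 — Sum components: V_total = 94.31 + j109.1 V.
Step 3 — Convert to polar: |V_total| = 144.2 V, ∠V_total = 49.1°.

V_total = 144.2∠49.1° V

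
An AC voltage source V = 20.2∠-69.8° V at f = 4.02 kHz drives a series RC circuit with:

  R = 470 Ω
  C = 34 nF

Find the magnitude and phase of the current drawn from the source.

Step 1 — Angular frequency: ω = 2π·f = 2π·4020 = 2.526e+04 rad/s.
Step 2 — Component impedances:
  R: Z = R = 470 Ω
  C: Z = 1/(jωC) = -j/(ω·C) = 0 - j1164 Ω
Step 3 — Series combination: Z_total = R + C = 470 - j1164 Ω = 1256∠-68.0° Ω.
Step 4 — Source phasor: V = 20.2∠-69.8° V = 6.975 - j18.96 V.
Step 5 — Ohm's law: I = V / Z_total = (6.975 - j18.96) / (470 - j1164) = 0.01608 - j0.0004998 A.
Step 6 — Convert to polar: |I| = 0.01609 A, ∠I = -1.8°.

I = 0.01609∠-1.8° A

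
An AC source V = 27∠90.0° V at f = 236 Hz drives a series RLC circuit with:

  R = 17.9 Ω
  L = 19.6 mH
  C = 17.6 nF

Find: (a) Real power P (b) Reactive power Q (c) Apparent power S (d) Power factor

Step 1 — Angular frequency: ω = 2π·f = 2π·236 = 1483 rad/s.
Step 2 — Component impedances:
  R: Z = R = 17.9 Ω
  L: Z = jωL = j·1483·0.0196 = 0 + j29.06 Ω
  C: Z = 1/(jωC) = -j/(ω·C) = 0 - j3.832e+04 Ω
Step 3 — Series combination: Z_total = R + L + C = 17.9 - j3.829e+04 Ω = 3.829e+04∠-90.0° Ω.
Step 4 — Source phasor: V = 27∠90.0° V = 0 + j27 V.
Step 5 — Current: I = V / Z = -0.0007052 + j3.297e-07 A = 0.0007052∠180.0° A.
Step 6 — Complex power: S = V·I* = 8.901e-06 - j0.01904 VA.
Step 7 — Real power: P = Re(S) = 8.901e-06 W.
Step 8 — Reactive power: Q = Im(S) = -0.01904 VAR.
Step 9 — Apparent power: |S| = 0.01904 VA.
Step 10 — Power factor: PF = P/|S| = 0.0004675 (leading).

(a) P = 8.901e-06 W  (b) Q = -0.01904 VAR  (c) S = 0.01904 VA  (d) PF = 0.0004675 (leading)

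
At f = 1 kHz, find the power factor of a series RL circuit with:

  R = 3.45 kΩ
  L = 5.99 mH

Step 1 — Angular frequency: ω = 2π·f = 2π·1000 = 6283 rad/s.
Step 2 — Component impedances:
  R: Z = R = 3450 Ω
  L: Z = jωL = j·6283·0.00599 = 0 + j37.64 Ω
Step 3 — Series combination: Z_total = R + L = 3450 + j37.64 Ω = 3450∠0.6° Ω.
Step 4 — Power factor: PF = cos(φ) = Re(Z)/|Z| = 3450/3450.2 = 0.9999.
Step 5 — Type: Im(Z) = 37.64 ⇒ lagging (phase φ = 0.6°).

PF = 0.9999 (lagging, φ = 0.6°)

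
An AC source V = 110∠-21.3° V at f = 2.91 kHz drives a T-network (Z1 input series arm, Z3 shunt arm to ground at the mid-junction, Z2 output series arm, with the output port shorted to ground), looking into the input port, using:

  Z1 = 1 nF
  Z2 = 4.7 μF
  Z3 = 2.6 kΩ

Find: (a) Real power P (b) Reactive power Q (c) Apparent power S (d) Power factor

Step 1 — Angular frequency: ω = 2π·f = 2π·2910 = 1.828e+04 rad/s.
Step 2 — Component impedances:
  Z1: Z = 1/(jωC) = -j/(ω·C) = 0 - j5.469e+04 Ω
  Z2: Z = 1/(jωC) = -j/(ω·C) = 0 - j11.64 Ω
  Z3: Z = R = 2600 Ω
Step 3 — With the output port shorted to ground, the output series arm Z2 runs from the junction to ground; the shunt arm Z3 also runs from the junction to ground. They appear in parallel: Z3 || Z2 = 0.05208 - j11.64 Ω.
Step 4 — Series with input arm Z1: Z_in = Z1 + (Z3 || Z2) = 0.05208 - j5.47e+04 Ω = 5.47e+04∠-90.0° Ω.
Step 5 — Source phasor: V = 110∠-21.3° V = 102.5 - j39.96 V.
Step 6 — Current: I = V / Z = 0.0007304 + j0.001873 A = 0.002011∠68.7° A.
Step 7 — Complex power: S = V·I* = 2.106e-07 - j0.2212 VA.
Step 8 — Real power: P = Re(S) = 2.106e-07 W.
Step 9 — Reactive power: Q = Im(S) = -0.2212 VAR.
Step 10 — Apparent power: |S| = 0.2212 VA.
Step 11 — Power factor: PF = P/|S| = 9.52e-07 (leading).

(a) P = 2.106e-07 W  (b) Q = -0.2212 VAR  (c) S = 0.2212 VA  (d) PF = 9.52e-07 (leading)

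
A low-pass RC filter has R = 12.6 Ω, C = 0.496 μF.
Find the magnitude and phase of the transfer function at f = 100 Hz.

Step 1 — Angular frequency: ω = 2π·100 = 628.3 rad/s.
Step 2 — Transfer function: H(jω) = 1/(1 + jωRC).
Step 3 — Denominator: 1 + jωRC = 1 + j·628.3·12.6·4.96e-07 = 1 + j0.003927.
Step 4 — H = 1 - j0.003927.
Step 5 — Magnitude: |H| = 1 (-0.0 dB); phase: φ = -0.2°.

|H| = 1 (-0.0 dB), φ = -0.2°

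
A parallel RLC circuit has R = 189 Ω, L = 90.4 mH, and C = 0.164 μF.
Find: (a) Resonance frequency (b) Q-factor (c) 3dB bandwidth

Step 1 — Resonance: ω₀ = 1/√(LC) = 1/√(0.0904·1.64e-07) = 8213 rad/s.
Step 2 — f₀ = ω₀/(2π) = 1307 Hz.
Step 3 — Parallel Q: Q = R/(ω₀L) = 189/(8213·0.0904) = 0.2546.
Step 4 — Bandwidth: Δω = ω₀/Q = 3.226e+04 rad/s; BW = Δω/(2π) = 5135 Hz.

(a) f₀ = 1307 Hz  (b) Q = 0.2546  (c) BW = 5135 Hz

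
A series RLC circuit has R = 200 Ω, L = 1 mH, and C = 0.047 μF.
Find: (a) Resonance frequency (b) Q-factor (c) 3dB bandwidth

Step 1 — Resonance: ω₀ = 1/√(LC) = 1/√(0.001·4.7e-08) = 1.459e+05 rad/s.
Step 2 — f₀ = ω₀/(2π) = 2.322e+04 Hz.
Step 3 — Series Q: Q = ω₀L/R = 1.459e+05·0.001/200 = 0.7293.
Step 4 — Bandwidth: Δω = ω₀/Q = 2e+05 rad/s; BW = Δω/(2π) = 3.183e+04 Hz.

(a) f₀ = 2.322e+04 Hz  (b) Q = 0.7293  (c) BW = 3.183e+04 Hz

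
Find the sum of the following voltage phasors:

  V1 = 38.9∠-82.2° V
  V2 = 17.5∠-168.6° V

Step 1 — Convert each phasor to rectangular form:
  V1 = 38.9·(cos(-82.2°) + j·sin(-82.2°)) = 5.279 - j38.54 V
  V2 = 17.5·(cos(-168.6°) + j·sin(-168.6°)) = -17.15 - j3.459 V
Step 2 — Sum components: V_total = -11.88 - j42 V.
Step 3 — Convert to polar: |V_total| = 43.65 V, ∠V_total = -105.8°.

V_total = 43.65∠-105.8° V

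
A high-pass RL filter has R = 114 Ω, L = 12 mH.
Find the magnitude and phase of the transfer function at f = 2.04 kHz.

Step 1 — Angular frequency: ω = 2π·2040 = 1.282e+04 rad/s.
Step 2 — Transfer function: H(jω) = jωL/(R + jωL).
Step 3 — Numerator jωL = j·153.8; denominator R + jωL = 114 + j153.8.
Step 4 — H = 0.6454 + j0.4784.
Step 5 — Magnitude: |H| = 0.8034 (-1.9 dB); phase: φ = 36.5°.

|H| = 0.8034 (-1.9 dB), φ = 36.5°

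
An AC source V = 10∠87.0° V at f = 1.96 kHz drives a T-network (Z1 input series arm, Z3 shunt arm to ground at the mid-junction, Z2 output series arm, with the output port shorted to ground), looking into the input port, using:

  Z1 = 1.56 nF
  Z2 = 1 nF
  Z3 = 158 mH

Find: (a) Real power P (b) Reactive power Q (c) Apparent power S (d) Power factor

Step 1 — Angular frequency: ω = 2π·f = 2π·1960 = 1.232e+04 rad/s.
Step 2 — Component impedances:
  Z1: Z = 1/(jωC) = -j/(ω·C) = 0 - j5.205e+04 Ω
  Z2: Z = 1/(jωC) = -j/(ω·C) = 0 - j8.12e+04 Ω
  Z3: Z = jωL = j·1.232e+04·0.158 = 0 + j1946 Ω
Step 3 — With the output port shorted to ground, the output series arm Z2 runs from the junction to ground; the shunt arm Z3 also runs from the junction to ground. They appear in parallel: Z3 || Z2 = 0 + j1994 Ω.
Step 4 — Series with input arm Z1: Z_in = Z1 + (Z3 || Z2) = 0 - j5.006e+04 Ω = 5.006e+04∠-90.0° Ω.
Step 5 — Source phasor: V = 10∠87.0° V = 0.5234 + j9.986 V.
Step 6 — Current: I = V / Z = -0.0001995 + j1.045e-05 A = 0.0001998∠177.0° A.
Step 7 — Complex power: S = V·I* = 0 - j0.001998 VA.
Step 8 — Real power: P = Re(S) = 0 W.
Step 9 — Reactive power: Q = Im(S) = -0.001998 VAR.
Step 10 — Apparent power: |S| = 0.001998 VA.
Step 11 — Power factor: PF = P/|S| = 0 (leading).

(a) P = 0 W  (b) Q = -0.001998 VAR  (c) S = 0.001998 VA  (d) PF = 0 (leading)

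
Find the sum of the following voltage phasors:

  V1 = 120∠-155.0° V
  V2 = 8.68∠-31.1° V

Step 1 — Convert each phasor to rectangular form:
  V1 = 120·(cos(-155.0°) + j·sin(-155.0°)) = -108.8 - j50.71 V
  V2 = 8.68·(cos(-31.1°) + j·sin(-31.1°)) = 7.432 - j4.484 V
Step 2 — Sum components: V_total = -101.3 - j55.2 V.
Step 3 — Convert to polar: |V_total| = 115.4 V, ∠V_total = -151.4°.

V_total = 115.4∠-151.4° V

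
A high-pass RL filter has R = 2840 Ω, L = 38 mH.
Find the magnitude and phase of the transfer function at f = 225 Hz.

Step 1 — Angular frequency: ω = 2π·225 = 1414 rad/s.
Step 2 — Transfer function: H(jω) = jωL/(R + jωL).
Step 3 — Numerator jωL = j·53.72; denominator R + jωL = 2840 + j53.72.
Step 4 — H = 0.0003577 + j0.01891.
Step 5 — Magnitude: |H| = 0.01891 (-34.5 dB); phase: φ = 88.9°.

|H| = 0.01891 (-34.5 dB), φ = 88.9°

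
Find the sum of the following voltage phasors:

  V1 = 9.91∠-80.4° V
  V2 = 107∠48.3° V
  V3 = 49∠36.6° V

Step 1 — Convert each phasor to rectangular form:
  V1 = 9.91·(cos(-80.4°) + j·sin(-80.4°)) = 1.653 - j9.771 V
  V2 = 107·(cos(48.3°) + j·sin(48.3°)) = 71.18 + j79.89 V
  V3 = 49·(cos(36.6°) + j·sin(36.6°)) = 39.34 + j29.22 V
Step 2 — Sum components: V_total = 112.2 + j99.33 V.
Step 3 — Convert to polar: |V_total| = 149.8 V, ∠V_total = 41.5°.

V_total = 149.8∠41.5° V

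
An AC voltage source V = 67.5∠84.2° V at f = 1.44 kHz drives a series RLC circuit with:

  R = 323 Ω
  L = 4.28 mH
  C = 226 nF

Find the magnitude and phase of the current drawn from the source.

Step 1 — Angular frequency: ω = 2π·f = 2π·1440 = 9048 rad/s.
Step 2 — Component impedances:
  R: Z = R = 323 Ω
  L: Z = jωL = j·9048·0.00428 = 0 + j38.72 Ω
  C: Z = 1/(jωC) = -j/(ω·C) = 0 - j489 Ω
Step 3 — Series combination: Z_total = R + L + C = 323 - j450.3 Ω = 554.2∠-54.3° Ω.
Step 4 — Source phasor: V = 67.5∠84.2° V = 6.821 + j67.15 V.
Step 5 — Ohm's law: I = V / Z_total = (6.821 + j67.15) / (323 - j450.3) = -0.09129 + j0.08063 A.
Step 6 — Convert to polar: |I| = 0.1218 A, ∠I = 138.5°.

I = 0.1218∠138.5° A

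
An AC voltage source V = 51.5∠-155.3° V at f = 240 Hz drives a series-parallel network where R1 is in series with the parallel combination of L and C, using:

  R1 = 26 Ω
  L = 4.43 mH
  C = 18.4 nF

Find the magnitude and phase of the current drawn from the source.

Step 1 — Angular frequency: ω = 2π·f = 2π·240 = 1508 rad/s.
Step 2 — Component impedances:
  R1: Z = R = 26 Ω
  L: Z = jωL = j·1508·0.00443 = 0 + j6.68 Ω
  C: Z = 1/(jωC) = -j/(ω·C) = 0 - j3.604e+04 Ω
Step 3 — Parallel branch: L || C = 1/(1/L + 1/C) = 0 + j6.682 Ω.
Step 4 — Series with R1: Z_total = R1 + (L || C) = 26 + j6.682 Ω = 26.84∠14.4° Ω.
Step 5 — Source phasor: V = 51.5∠-155.3° V = -46.79 - j21.52 V.
Step 6 — Ohm's law: I = V / Z_total = (-46.79 - j21.52) / (26 + j6.682) = -1.888 - j0.3426 A.
Step 7 — Convert to polar: |I| = 1.918 A, ∠I = -169.7°.

I = 1.918∠-169.7° A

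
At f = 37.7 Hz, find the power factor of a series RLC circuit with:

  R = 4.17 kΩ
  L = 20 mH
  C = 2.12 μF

Step 1 — Angular frequency: ω = 2π·f = 2π·37.7 = 236.9 rad/s.
Step 2 — Component impedances:
  R: Z = R = 4170 Ω
  L: Z = jωL = j·236.9·0.02 = 0 + j4.738 Ω
  C: Z = 1/(jωC) = -j/(ω·C) = 0 - j1991 Ω
Step 3 — Series combination: Z_total = R + L + C = 4170 - j1987 Ω = 4619∠-25.5° Ω.
Step 4 — Power factor: PF = cos(φ) = Re(Z)/|Z| = 4170/4619 = 0.9028.
Step 5 — Type: Im(Z) = -1987 ⇒ leading (phase φ = -25.5°).

PF = 0.9028 (leading, φ = -25.5°)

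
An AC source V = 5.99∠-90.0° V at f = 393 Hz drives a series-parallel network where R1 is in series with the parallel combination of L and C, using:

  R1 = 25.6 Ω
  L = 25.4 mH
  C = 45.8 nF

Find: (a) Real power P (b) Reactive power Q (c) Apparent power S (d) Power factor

Step 1 — Angular frequency: ω = 2π·f = 2π·393 = 2469 rad/s.
Step 2 — Component impedances:
  R1: Z = R = 25.6 Ω
  L: Z = jωL = j·2469·0.0254 = 0 + j62.72 Ω
  C: Z = 1/(jωC) = -j/(ω·C) = 0 - j8842 Ω
Step 3 — Parallel branch: L || C = 1/(1/L + 1/C) = 0 + j63.17 Ω.
Step 4 — Series with R1: Z_total = R1 + (L || C) = 25.6 + j63.17 Ω = 68.16∠67.9° Ω.
Step 5 — Source phasor: V = 5.99∠-90.0° V = 0 - j5.99 V.
Step 6 — Current: I = V / Z = -0.08145 - j0.03301 A = 0.08788∠-157.9° A.
Step 7 — Complex power: S = V·I* = 0.1977 + j0.4879 VA.
Step 8 — Real power: P = Re(S) = 0.1977 W.
Step 9 — Reactive power: Q = Im(S) = 0.4879 VAR.
Step 10 — Apparent power: |S| = 0.5264 VA.
Step 11 — Power factor: PF = P/|S| = 0.3756 (lagging).

(a) P = 0.1977 W  (b) Q = 0.4879 VAR  (c) S = 0.5264 VA  (d) PF = 0.3756 (lagging)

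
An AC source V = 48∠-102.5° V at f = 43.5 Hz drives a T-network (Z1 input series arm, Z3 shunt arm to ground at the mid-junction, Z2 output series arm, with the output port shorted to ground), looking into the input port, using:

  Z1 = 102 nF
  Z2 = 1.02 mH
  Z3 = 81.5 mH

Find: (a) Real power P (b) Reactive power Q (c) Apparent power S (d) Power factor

Step 1 — Angular frequency: ω = 2π·f = 2π·43.5 = 273.3 rad/s.
Step 2 — Component impedances:
  Z1: Z = 1/(jωC) = -j/(ω·C) = 0 - j3.587e+04 Ω
  Z2: Z = jωL = j·273.3·0.00102 = 0 + j0.2788 Ω
  Z3: Z = jωL = j·273.3·0.0815 = 0 + j22.28 Ω
Step 3 — With the output port shorted to ground, the output series arm Z2 runs from the junction to ground; the shunt arm Z3 also runs from the junction to ground. They appear in parallel: Z3 || Z2 = 0 + j0.2753 Ω.
Step 4 — Series with input arm Z1: Z_in = Z1 + (Z3 || Z2) = 0 - j3.587e+04 Ω = 3.587e+04∠-90.0° Ω.
Step 5 — Source phasor: V = 48∠-102.5° V = -10.39 - j46.86 V.
Step 6 — Current: I = V / Z = 0.001306 - j0.0002896 A = 0.001338∠-12.5° A.
Step 7 — Complex power: S = V·I* = 0 - j0.06423 VA.
Step 8 — Real power: P = Re(S) = 0 W.
Step 9 — Reactive power: Q = Im(S) = -0.06423 VAR.
Step 10 — Apparent power: |S| = 0.06423 VA.
Step 11 — Power factor: PF = P/|S| = 0 (leading).

(a) P = 0 W  (b) Q = -0.06423 VAR  (c) S = 0.06423 VA  (d) PF = 0 (leading)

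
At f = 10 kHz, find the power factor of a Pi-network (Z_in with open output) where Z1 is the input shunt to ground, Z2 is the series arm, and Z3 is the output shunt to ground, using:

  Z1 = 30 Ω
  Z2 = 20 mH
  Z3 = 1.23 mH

Step 1 — Angular frequency: ω = 2π·f = 2π·1e+04 = 6.283e+04 rad/s.
Step 2 — Component impedances:
  Z1: Z = R = 30 Ω
  Z2: Z = jωL = j·6.283e+04·0.02 = 0 + j1257 Ω
  Z3: Z = jωL = j·6.283e+04·0.00123 = 0 + j77.28 Ω
Step 3 — With open output, the series arm Z2 and the output shunt Z3 appear in series to ground: Z2 + Z3 = 0 + j1334 Ω.
Step 4 — Parallel with input shunt Z1: Z_in = Z1 || (Z2 + Z3) = 29.98 + j0.6744 Ω = 29.99∠1.3° Ω.
Step 5 — Power factor: PF = cos(φ) = Re(Z)/|Z| = 29.98/29.99 = 0.9997.
Step 6 — Type: Im(Z) = 0.6744 ⇒ lagging (phase φ = 1.3°).

PF = 0.9997 (lagging, φ = 1.3°)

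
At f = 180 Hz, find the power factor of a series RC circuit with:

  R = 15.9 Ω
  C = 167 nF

Step 1 — Angular frequency: ω = 2π·f = 2π·180 = 1131 rad/s.
Step 2 — Component impedances:
  R: Z = R = 15.9 Ω
  C: Z = 1/(jωC) = -j/(ω·C) = 0 - j5295 Ω
Step 3 — Series combination: Z_total = R + C = 15.9 - j5295 Ω = 5295∠-89.8° Ω.
Step 4 — Power factor: PF = cos(φ) = Re(Z)/|Z| = 15.9/5295 = 0.003003.
Step 5 — Type: Im(Z) = -5295 ⇒ leading (phase φ = -89.8°).

PF = 0.003003 (leading, φ = -89.8°)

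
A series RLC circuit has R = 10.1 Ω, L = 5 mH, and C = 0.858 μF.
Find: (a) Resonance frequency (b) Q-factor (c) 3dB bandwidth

Step 1 — Resonance condition Im(Z)=0 gives ω₀ = 1/√(LC).
Step 2 — ω₀ = 1/√(0.005·8.58e-07) = 1.527e+04 rad/s.
Step 3 — f₀ = ω₀/(2π) = 2430 Hz.
Step 4 — Series Q: Q = ω₀L/R = 1.527e+04·0.005/10.1 = 7.558.
Step 5 — 3dB bandwidth: Δω = ω₀/Q = 2020 rad/s; BW = Δω/(2π) = 321.5 Hz.

(a) f₀ = 2430 Hz  (b) Q = 7.558  (c) BW = 321.5 Hz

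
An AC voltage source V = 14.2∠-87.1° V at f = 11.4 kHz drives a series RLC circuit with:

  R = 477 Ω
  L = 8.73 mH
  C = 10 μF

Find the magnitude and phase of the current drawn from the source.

Step 1 — Angular frequency: ω = 2π·f = 2π·1.14e+04 = 7.163e+04 rad/s.
Step 2 — Component impedances:
  R: Z = R = 477 Ω
  L: Z = jωL = j·7.163e+04·0.00873 = 0 + j625.3 Ω
  C: Z = 1/(jωC) = -j/(ω·C) = 0 - j1.396 Ω
Step 3 — Series combination: Z_total = R + L + C = 477 + j623.9 Ω = 785.4∠52.6° Ω.
Step 4 — Source phasor: V = 14.2∠-87.1° V = 0.7184 - j14.18 V.
Step 5 — Ohm's law: I = V / Z_total = (0.7184 - j14.18) / (477 + j623.9) = -0.01379 - j0.01169 A.
Step 6 — Convert to polar: |I| = 0.01808 A, ∠I = -139.7°.

I = 0.01808∠-139.7° A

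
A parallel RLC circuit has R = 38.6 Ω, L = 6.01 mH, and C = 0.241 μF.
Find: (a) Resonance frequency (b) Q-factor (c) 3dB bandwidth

Step 1 — Resonance: ω₀ = 1/√(LC) = 1/√(0.00601·2.41e-07) = 2.628e+04 rad/s.
Step 2 — f₀ = ω₀/(2π) = 4182 Hz.
Step 3 — Parallel Q: Q = R/(ω₀L) = 38.6/(2.628e+04·0.00601) = 0.2444.
Step 4 — Bandwidth: Δω = ω₀/Q = 1.075e+05 rad/s; BW = Δω/(2π) = 1.711e+04 Hz.

(a) f₀ = 4182 Hz  (b) Q = 0.2444  (c) BW = 1.711e+04 Hz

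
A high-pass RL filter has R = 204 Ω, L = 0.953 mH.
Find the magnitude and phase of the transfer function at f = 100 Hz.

Step 1 — Angular frequency: ω = 2π·100 = 628.3 rad/s.
Step 2 — Transfer function: H(jω) = jωL/(R + jωL).
Step 3 — Numerator jωL = j·0.5988; denominator R + jωL = 204 + j0.5988.
Step 4 — H = 8.616e-06 + j0.002935.
Step 5 — Magnitude: |H| = 0.002935 (-50.6 dB); phase: φ = 89.8°.

|H| = 0.002935 (-50.6 dB), φ = 89.8°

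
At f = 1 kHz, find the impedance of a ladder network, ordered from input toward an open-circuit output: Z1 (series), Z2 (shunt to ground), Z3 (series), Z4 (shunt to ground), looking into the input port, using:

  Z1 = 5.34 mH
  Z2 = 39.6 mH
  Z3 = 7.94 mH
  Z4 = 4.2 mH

Step 1 — Angular frequency: ω = 2π·f = 2π·1000 = 6283 rad/s.
Step 2 — Component impedances:
  Z1: Z = jωL = j·6283·0.00534 = 0 + j33.55 Ω
  Z2: Z = jωL = j·6283·0.0396 = 0 + j248.8 Ω
  Z3: Z = jωL = j·6283·0.00794 = 0 + j49.89 Ω
  Z4: Z = jωL = j·6283·0.0042 = 0 + j26.39 Ω
Step 3 — Ladder network (open output): work backward from the far end, alternating series and parallel combinations. Z_in = 0 + j91.93 Ω = 91.93∠90.0° Ω.

Z = 0 + j91.93 Ω = 91.93∠90.0° Ω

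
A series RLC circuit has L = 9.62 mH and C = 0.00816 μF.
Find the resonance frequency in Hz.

Step 1 — Resonance condition Im(Z)=0 gives ω₀ = 1/√(LC).
Step 2 — ω₀ = 1/√(0.00962·8.16e-09) = 1.129e+05 rad/s.
Step 3 — f₀ = ω₀/(2π) = 1.796e+04 Hz.

f₀ = 1.796e+04 Hz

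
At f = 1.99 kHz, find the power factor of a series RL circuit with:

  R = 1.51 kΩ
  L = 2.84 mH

Step 1 — Angular frequency: ω = 2π·f = 2π·1990 = 1.25e+04 rad/s.
Step 2 — Component impedances:
  R: Z = R = 1510 Ω
  L: Z = jωL = j·1.25e+04·0.00284 = 0 + j35.51 Ω
Step 3 — Series combination: Z_total = R + L = 1510 + j35.51 Ω = 1510∠1.3° Ω.
Step 4 — Power factor: PF = cos(φ) = Re(Z)/|Z| = 1510/1510.4 = 0.9997.
Step 5 — Type: Im(Z) = 35.51 ⇒ lagging (phase φ = 1.3°).

PF = 0.9997 (lagging, φ = 1.3°)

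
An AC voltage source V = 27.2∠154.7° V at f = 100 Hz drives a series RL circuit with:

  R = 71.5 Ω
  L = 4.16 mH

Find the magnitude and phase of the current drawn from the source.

Step 1 — Angular frequency: ω = 2π·f = 2π·100 = 628.3 rad/s.
Step 2 — Component impedances:
  R: Z = R = 71.5 Ω
  L: Z = jωL = j·628.3·0.00416 = 0 + j2.614 Ω
Step 3 — Series combination: Z_total = R + L = 71.5 + j2.614 Ω = 71.55∠2.1° Ω.
Step 4 — Source phasor: V = 27.2∠154.7° V = -24.59 + j11.62 V.
Step 5 — Ohm's law: I = V / Z_total = (-24.59 + j11.62) / (71.5 + j2.614) = -0.3375 + j0.1749 A.
Step 6 — Convert to polar: |I| = 0.3802 A, ∠I = 152.6°.

I = 0.3802∠152.6° A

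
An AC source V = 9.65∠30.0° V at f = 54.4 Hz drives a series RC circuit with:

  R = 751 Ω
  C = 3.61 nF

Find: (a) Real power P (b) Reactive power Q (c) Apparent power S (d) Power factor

Step 1 — Angular frequency: ω = 2π·f = 2π·54.4 = 341.8 rad/s.
Step 2 — Component impedances:
  R: Z = R = 751 Ω
  C: Z = 1/(jωC) = -j/(ω·C) = 0 - j8.104e+05 Ω
Step 3 — Series combination: Z_total = R + C = 751 - j8.104e+05 Ω = 8.104e+05∠-89.9° Ω.
Step 4 — Source phasor: V = 9.65∠30.0° V = 8.357 + j4.825 V.
Step 5 — Current: I = V / Z = -5.944e-06 + j1.032e-05 A = 1.191e-05∠119.9° A.
Step 6 — Complex power: S = V·I* = 1.065e-07 - j0.0001149 VA.
Step 7 — Real power: P = Re(S) = 1.065e-07 W.
Step 8 — Reactive power: Q = Im(S) = -0.0001149 VAR.
Step 9 — Apparent power: |S| = 0.0001149 VA.
Step 10 — Power factor: PF = P/|S| = 0.0009267 (leading).

(a) P = 1.065e-07 W  (b) Q = -0.0001149 VAR  (c) S = 0.0001149 VA  (d) PF = 0.0009267 (leading)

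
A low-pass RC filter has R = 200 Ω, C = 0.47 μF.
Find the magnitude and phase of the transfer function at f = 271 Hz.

Step 1 — Angular frequency: ω = 2π·271 = 1703 rad/s.
Step 2 — Transfer function: H(jω) = 1/(1 + jωRC).
Step 3 — Denominator: 1 + jωRC = 1 + j·1703·200·4.7e-07 = 1 + j0.1601.
Step 4 — H = 0.975 - j0.1561.
Step 5 — Magnitude: |H| = 0.9874 (-0.1 dB); phase: φ = -9.1°.

|H| = 0.9874 (-0.1 dB), φ = -9.1°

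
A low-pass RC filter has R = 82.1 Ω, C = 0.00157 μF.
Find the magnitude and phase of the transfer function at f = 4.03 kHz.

Step 1 — Angular frequency: ω = 2π·4030 = 2.532e+04 rad/s.
Step 2 — Transfer function: H(jω) = 1/(1 + jωRC).
Step 3 — Denominator: 1 + jωRC = 1 + j·2.532e+04·82.1·1.57e-09 = 1 + j0.003264.
Step 4 — H = 1 - j0.003264.
Step 5 — Magnitude: |H| = 1 (-0.0 dB); phase: φ = -0.2°.

|H| = 1 (-0.0 dB), φ = -0.2°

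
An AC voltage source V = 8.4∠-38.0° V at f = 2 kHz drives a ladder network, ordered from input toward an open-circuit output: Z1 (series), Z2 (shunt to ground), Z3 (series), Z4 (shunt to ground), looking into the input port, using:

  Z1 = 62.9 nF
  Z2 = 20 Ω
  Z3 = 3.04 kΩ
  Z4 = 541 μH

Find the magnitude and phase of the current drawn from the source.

Step 1 — Angular frequency: ω = 2π·f = 2π·2000 = 1.257e+04 rad/s.
Step 2 — Component impedances:
  Z1: Z = 1/(jωC) = -j/(ω·C) = 0 - j1265 Ω
  Z2: Z = R = 20 Ω
  Z3: Z = R = 3040 Ω
  Z4: Z = jωL = j·1.257e+04·0.000541 = 0 + j6.798 Ω
Step 3 — Ladder network (open output): work backward from the far end, alternating series and parallel combinations. Z_in = 19.87 - j1265 Ω = 1265∠-89.1° Ω.
Step 4 — Source phasor: V = 8.4∠-38.0° V = 6.619 - j5.172 V.
Step 5 — Ohm's law: I = V / Z_total = (6.619 - j5.172) / (19.87 - j1265) = 0.004169 + j0.005167 A.
Step 6 — Convert to polar: |I| = 0.006639 A, ∠I = 51.1°.

I = 0.006639∠51.1° A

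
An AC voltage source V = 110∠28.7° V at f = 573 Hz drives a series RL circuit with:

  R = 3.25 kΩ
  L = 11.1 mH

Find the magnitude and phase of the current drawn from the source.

Step 1 — Angular frequency: ω = 2π·f = 2π·573 = 3600 rad/s.
Step 2 — Component impedances:
  R: Z = R = 3250 Ω
  L: Z = jωL = j·3600·0.0111 = 0 + j39.96 Ω
Step 3 — Series combination: Z_total = R + L = 3250 + j39.96 Ω = 3250∠0.7° Ω.
Step 4 — Source phasor: V = 110∠28.7° V = 96.49 + j52.82 V.
Step 5 — Ohm's law: I = V / Z_total = (96.49 + j52.82) / (3250 + j39.96) = 0.02988 + j0.01589 A.
Step 6 — Convert to polar: |I| = 0.03384 A, ∠I = 28.0°.

I = 0.03384∠28.0° A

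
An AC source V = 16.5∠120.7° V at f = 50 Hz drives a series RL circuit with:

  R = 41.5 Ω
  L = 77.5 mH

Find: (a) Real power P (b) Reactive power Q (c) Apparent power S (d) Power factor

Step 1 — Angular frequency: ω = 2π·f = 2π·50 = 314.2 rad/s.
Step 2 — Component impedances:
  R: Z = R = 41.5 Ω
  L: Z = jωL = j·314.2·0.0775 = 0 + j24.35 Ω
Step 3 — Series combination: Z_total = R + L = 41.5 + j24.35 Ω = 48.11∠30.4° Ω.
Step 4 — Source phasor: V = 16.5∠120.7° V = -8.424 + j14.19 V.
Step 5 — Current: I = V / Z = -0.001799 + j0.3429 A = 0.3429∠90.3° A.
Step 6 — Complex power: S = V·I* = 4.88 + j2.863 VA.
Step 7 — Real power: P = Re(S) = 4.88 W.
Step 8 — Reactive power: Q = Im(S) = 2.863 VAR.
Step 9 — Apparent power: |S| = 5.658 VA.
Step 10 — Power factor: PF = P/|S| = 0.8625 (lagging).

(a) P = 4.88 W  (b) Q = 2.863 VAR  (c) S = 5.658 VA  (d) PF = 0.8625 (lagging)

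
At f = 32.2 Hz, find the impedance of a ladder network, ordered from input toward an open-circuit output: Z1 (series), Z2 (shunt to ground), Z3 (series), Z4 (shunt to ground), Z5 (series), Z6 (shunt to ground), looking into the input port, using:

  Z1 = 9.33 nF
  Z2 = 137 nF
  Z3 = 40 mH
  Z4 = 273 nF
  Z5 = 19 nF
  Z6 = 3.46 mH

Step 1 — Angular frequency: ω = 2π·f = 2π·32.2 = 202.3 rad/s.
Step 2 — Component impedances:
  Z1: Z = 1/(jωC) = -j/(ω·C) = 0 - j5.298e+05 Ω
  Z2: Z = 1/(jωC) = -j/(ω·C) = 0 - j3.608e+04 Ω
  Z3: Z = jωL = j·202.3·0.04 = 0 + j8.093 Ω
  Z4: Z = 1/(jωC) = -j/(ω·C) = 0 - j1.811e+04 Ω
  Z5: Z = 1/(jωC) = -j/(ω·C) = 0 - j2.601e+05 Ω
  Z6: Z = jωL = j·202.3·0.00346 = 0 + j0.7 Ω
Step 3 — Ladder network (open output): work backward from the far end, alternating series and parallel combinations. Z_in = 0 - j5.413e+05 Ω = 5.413e+05∠-90.0° Ω.

Z = 0 - j5.413e+05 Ω = 5.413e+05∠-90.0° Ω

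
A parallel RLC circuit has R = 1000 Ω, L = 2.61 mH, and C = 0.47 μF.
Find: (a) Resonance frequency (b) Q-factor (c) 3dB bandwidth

Step 1 — Resonance: ω₀ = 1/√(LC) = 1/√(0.00261·4.7e-07) = 2.855e+04 rad/s.
Step 2 — f₀ = ω₀/(2π) = 4544 Hz.
Step 3 — Parallel Q: Q = R/(ω₀L) = 1000/(2.855e+04·0.00261) = 13.42.
Step 4 — Bandwidth: Δω = ω₀/Q = 2128 rad/s; BW = Δω/(2π) = 338.6 Hz.

(a) f₀ = 4544 Hz  (b) Q = 13.42  (c) BW = 338.6 Hz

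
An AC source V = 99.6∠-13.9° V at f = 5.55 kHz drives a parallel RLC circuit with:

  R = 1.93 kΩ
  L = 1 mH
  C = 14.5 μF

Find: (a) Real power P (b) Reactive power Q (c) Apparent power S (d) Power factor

Step 1 — Angular frequency: ω = 2π·f = 2π·5550 = 3.487e+04 rad/s.
Step 2 — Component impedances:
  R: Z = R = 1930 Ω
  L: Z = jωL = j·3.487e+04·0.001 = 0 + j34.87 Ω
  C: Z = 1/(jωC) = -j/(ω·C) = 0 - j1.978 Ω
Step 3 — Parallel combination: 1/Z_total = 1/R + 1/L + 1/C; Z_total = 0.002278 - j2.097 Ω = 2.097∠-89.9° Ω.
Step 4 — Source phasor: V = 99.6∠-13.9° V = 96.68 - j23.93 V.
Step 5 — Current: I = V / Z = 11.46 + j46.1 A = 47.51∠76.0° A.
Step 6 — Complex power: S = V·I* = 5.14 - j4732 VA.
Step 7 — Real power: P = Re(S) = 5.14 W.
Step 8 — Reactive power: Q = Im(S) = -4732 VAR.
Step 9 — Apparent power: |S| = 4732 VA.
Step 10 — Power factor: PF = P/|S| = 0.001086 (leading).

(a) P = 5.14 W  (b) Q = -4732 VAR  (c) S = 4732 VA  (d) PF = 0.001086 (leading)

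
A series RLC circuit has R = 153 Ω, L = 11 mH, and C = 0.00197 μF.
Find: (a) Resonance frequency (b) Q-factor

Step 1 — Resonance condition Im(Z)=0 gives ω₀ = 1/√(LC).
Step 2 — ω₀ = 1/√(0.011·1.97e-09) = 2.148e+05 rad/s.
Step 3 — f₀ = ω₀/(2π) = 3.419e+04 Hz.
Step 4 — Series Q: Q = ω₀L/R = 2.148e+05·0.011/153 = 15.44.

(a) f₀ = 3.419e+04 Hz  (b) Q = 15.44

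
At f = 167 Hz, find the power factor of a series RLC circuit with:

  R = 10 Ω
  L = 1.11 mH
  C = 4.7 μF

Step 1 — Angular frequency: ω = 2π·f = 2π·167 = 1049 rad/s.
Step 2 — Component impedances:
  R: Z = R = 10 Ω
  L: Z = jωL = j·1049·0.00111 = 0 + j1.165 Ω
  C: Z = 1/(jωC) = -j/(ω·C) = 0 - j202.8 Ω
Step 3 — Series combination: Z_total = R + L + C = 10 - j201.6 Ω = 201.9∠-87.2° Ω.
Step 4 — Power factor: PF = cos(φ) = Re(Z)/|Z| = 10/201.85 = 0.04954.
Step 5 — Type: Im(Z) = -201.6 ⇒ leading (phase φ = -87.2°).

PF = 0.04954 (leading, φ = -87.2°)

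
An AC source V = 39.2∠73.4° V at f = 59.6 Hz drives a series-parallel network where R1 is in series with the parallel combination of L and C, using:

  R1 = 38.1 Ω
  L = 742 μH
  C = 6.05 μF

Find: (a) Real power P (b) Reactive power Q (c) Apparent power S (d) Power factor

Step 1 — Angular frequency: ω = 2π·f = 2π·59.6 = 374.5 rad/s.
Step 2 — Component impedances:
  R1: Z = R = 38.1 Ω
  L: Z = jωL = j·374.5·0.000742 = 0 + j0.2779 Ω
  C: Z = 1/(jωC) = -j/(ω·C) = 0 - j441.4 Ω
Step 3 — Parallel branch: L || C = 1/(1/L + 1/C) = 0 + j0.278 Ω.
Step 4 — Series with R1: Z_total = R1 + (L || C) = 38.1 + j0.278 Ω = 38.1∠0.4° Ω.
Step 5 — Source phasor: V = 39.2∠73.4° V = 11.2 + j37.57 V.
Step 6 — Current: I = V / Z = 0.3011 + j0.9838 A = 1.029∠73.0° A.
Step 7 — Complex power: S = V·I* = 40.33 + j0.2943 VA.
Step 8 — Real power: P = Re(S) = 40.33 W.
Step 9 — Reactive power: Q = Im(S) = 0.2943 VAR.
Step 10 — Apparent power: |S| = 40.33 VA.
Step 11 — Power factor: PF = P/|S| = 1 (lagging).

(a) P = 40.33 W  (b) Q = 0.2943 VAR  (c) S = 40.33 VA  (d) PF = 1 (lagging)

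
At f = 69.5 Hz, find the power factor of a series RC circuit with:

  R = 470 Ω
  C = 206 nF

Step 1 — Angular frequency: ω = 2π·f = 2π·69.5 = 436.7 rad/s.
Step 2 — Component impedances:
  R: Z = R = 470 Ω
  C: Z = 1/(jωC) = -j/(ω·C) = 0 - j1.112e+04 Ω
Step 3 — Series combination: Z_total = R + C = 470 - j1.112e+04 Ω = 1.113e+04∠-87.6° Ω.
Step 4 — Power factor: PF = cos(φ) = Re(Z)/|Z| = 470/11126 = 0.04224.
Step 5 — Type: Im(Z) = -1.112e+04 ⇒ leading (phase φ = -87.6°).

PF = 0.04224 (leading, φ = -87.6°)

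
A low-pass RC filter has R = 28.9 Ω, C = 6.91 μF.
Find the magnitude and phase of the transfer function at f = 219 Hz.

Step 1 — Angular frequency: ω = 2π·219 = 1376 rad/s.
Step 2 — Transfer function: H(jω) = 1/(1 + jωRC).
Step 3 — Denominator: 1 + jωRC = 1 + j·1376·28.9·6.91e-06 = 1 + j0.2748.
Step 4 — H = 0.9298 - j0.2555.
Step 5 — Magnitude: |H| = 0.9643 (-0.3 dB); phase: φ = -15.4°.

|H| = 0.9643 (-0.3 dB), φ = -15.4°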